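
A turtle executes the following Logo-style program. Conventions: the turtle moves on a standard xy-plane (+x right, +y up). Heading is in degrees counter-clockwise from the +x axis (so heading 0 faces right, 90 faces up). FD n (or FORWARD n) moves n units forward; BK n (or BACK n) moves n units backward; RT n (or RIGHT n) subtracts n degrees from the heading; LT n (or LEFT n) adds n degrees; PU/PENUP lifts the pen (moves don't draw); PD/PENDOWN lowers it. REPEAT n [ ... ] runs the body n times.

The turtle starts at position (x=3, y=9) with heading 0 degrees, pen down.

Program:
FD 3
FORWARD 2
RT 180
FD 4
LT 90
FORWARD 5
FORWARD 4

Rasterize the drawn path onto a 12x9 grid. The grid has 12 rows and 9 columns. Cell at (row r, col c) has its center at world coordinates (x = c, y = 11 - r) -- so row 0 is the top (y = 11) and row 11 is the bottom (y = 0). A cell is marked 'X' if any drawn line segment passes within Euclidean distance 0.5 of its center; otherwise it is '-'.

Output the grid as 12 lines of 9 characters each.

Answer: ---------
---------
---XXXXXX
----X----
----X----
----X----
----X----
----X----
----X----
----X----
----X----
----X----

Derivation:
Segment 0: (3,9) -> (6,9)
Segment 1: (6,9) -> (8,9)
Segment 2: (8,9) -> (4,9)
Segment 3: (4,9) -> (4,4)
Segment 4: (4,4) -> (4,0)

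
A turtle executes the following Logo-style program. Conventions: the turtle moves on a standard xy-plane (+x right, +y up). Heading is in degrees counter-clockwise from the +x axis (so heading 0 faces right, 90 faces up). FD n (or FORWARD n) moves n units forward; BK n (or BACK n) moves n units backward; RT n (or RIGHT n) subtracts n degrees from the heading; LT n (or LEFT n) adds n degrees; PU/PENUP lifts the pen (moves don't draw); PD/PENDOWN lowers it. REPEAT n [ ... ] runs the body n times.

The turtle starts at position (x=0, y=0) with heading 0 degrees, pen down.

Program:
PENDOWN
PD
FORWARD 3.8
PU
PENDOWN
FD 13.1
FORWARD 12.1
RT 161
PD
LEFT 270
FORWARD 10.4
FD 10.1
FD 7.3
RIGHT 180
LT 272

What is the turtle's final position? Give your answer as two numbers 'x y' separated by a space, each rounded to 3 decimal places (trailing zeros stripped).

Executing turtle program step by step:
Start: pos=(0,0), heading=0, pen down
PD: pen down
PD: pen down
FD 3.8: (0,0) -> (3.8,0) [heading=0, draw]
PU: pen up
PD: pen down
FD 13.1: (3.8,0) -> (16.9,0) [heading=0, draw]
FD 12.1: (16.9,0) -> (29,0) [heading=0, draw]
RT 161: heading 0 -> 199
PD: pen down
LT 270: heading 199 -> 109
FD 10.4: (29,0) -> (25.614,9.833) [heading=109, draw]
FD 10.1: (25.614,9.833) -> (22.326,19.383) [heading=109, draw]
FD 7.3: (22.326,19.383) -> (19.949,26.285) [heading=109, draw]
RT 180: heading 109 -> 289
LT 272: heading 289 -> 201
Final: pos=(19.949,26.285), heading=201, 6 segment(s) drawn

Answer: 19.949 26.285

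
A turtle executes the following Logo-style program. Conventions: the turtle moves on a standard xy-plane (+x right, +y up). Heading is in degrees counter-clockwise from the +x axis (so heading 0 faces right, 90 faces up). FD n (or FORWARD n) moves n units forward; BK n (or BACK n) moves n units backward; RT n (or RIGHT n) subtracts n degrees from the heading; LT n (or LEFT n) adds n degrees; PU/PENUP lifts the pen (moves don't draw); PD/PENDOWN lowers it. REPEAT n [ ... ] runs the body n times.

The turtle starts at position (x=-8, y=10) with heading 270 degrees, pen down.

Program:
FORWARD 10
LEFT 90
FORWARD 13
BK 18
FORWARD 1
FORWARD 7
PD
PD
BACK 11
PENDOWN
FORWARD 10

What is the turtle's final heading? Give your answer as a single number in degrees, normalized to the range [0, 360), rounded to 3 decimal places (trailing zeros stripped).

Executing turtle program step by step:
Start: pos=(-8,10), heading=270, pen down
FD 10: (-8,10) -> (-8,0) [heading=270, draw]
LT 90: heading 270 -> 0
FD 13: (-8,0) -> (5,0) [heading=0, draw]
BK 18: (5,0) -> (-13,0) [heading=0, draw]
FD 1: (-13,0) -> (-12,0) [heading=0, draw]
FD 7: (-12,0) -> (-5,0) [heading=0, draw]
PD: pen down
PD: pen down
BK 11: (-5,0) -> (-16,0) [heading=0, draw]
PD: pen down
FD 10: (-16,0) -> (-6,0) [heading=0, draw]
Final: pos=(-6,0), heading=0, 7 segment(s) drawn

Answer: 0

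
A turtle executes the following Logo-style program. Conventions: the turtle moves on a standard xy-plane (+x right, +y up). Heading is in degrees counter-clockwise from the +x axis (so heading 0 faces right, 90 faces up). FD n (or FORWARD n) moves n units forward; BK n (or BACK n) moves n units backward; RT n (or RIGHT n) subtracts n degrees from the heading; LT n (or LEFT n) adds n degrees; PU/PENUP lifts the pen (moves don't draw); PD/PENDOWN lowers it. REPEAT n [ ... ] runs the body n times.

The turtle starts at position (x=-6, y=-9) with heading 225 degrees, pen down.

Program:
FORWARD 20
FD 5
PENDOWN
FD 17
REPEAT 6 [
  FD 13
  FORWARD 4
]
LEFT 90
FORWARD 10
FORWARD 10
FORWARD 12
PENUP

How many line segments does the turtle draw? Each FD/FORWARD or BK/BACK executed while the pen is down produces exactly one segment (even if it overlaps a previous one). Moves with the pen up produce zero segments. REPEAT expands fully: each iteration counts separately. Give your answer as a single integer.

Answer: 18

Derivation:
Executing turtle program step by step:
Start: pos=(-6,-9), heading=225, pen down
FD 20: (-6,-9) -> (-20.142,-23.142) [heading=225, draw]
FD 5: (-20.142,-23.142) -> (-23.678,-26.678) [heading=225, draw]
PD: pen down
FD 17: (-23.678,-26.678) -> (-35.698,-38.698) [heading=225, draw]
REPEAT 6 [
  -- iteration 1/6 --
  FD 13: (-35.698,-38.698) -> (-44.891,-47.891) [heading=225, draw]
  FD 4: (-44.891,-47.891) -> (-47.719,-50.719) [heading=225, draw]
  -- iteration 2/6 --
  FD 13: (-47.719,-50.719) -> (-56.912,-59.912) [heading=225, draw]
  FD 4: (-56.912,-59.912) -> (-59.74,-62.74) [heading=225, draw]
  -- iteration 3/6 --
  FD 13: (-59.74,-62.74) -> (-68.933,-71.933) [heading=225, draw]
  FD 4: (-68.933,-71.933) -> (-71.761,-74.761) [heading=225, draw]
  -- iteration 4/6 --
  FD 13: (-71.761,-74.761) -> (-80.953,-83.953) [heading=225, draw]
  FD 4: (-80.953,-83.953) -> (-83.782,-86.782) [heading=225, draw]
  -- iteration 5/6 --
  FD 13: (-83.782,-86.782) -> (-92.974,-95.974) [heading=225, draw]
  FD 4: (-92.974,-95.974) -> (-95.803,-98.803) [heading=225, draw]
  -- iteration 6/6 --
  FD 13: (-95.803,-98.803) -> (-104.995,-107.995) [heading=225, draw]
  FD 4: (-104.995,-107.995) -> (-107.823,-110.823) [heading=225, draw]
]
LT 90: heading 225 -> 315
FD 10: (-107.823,-110.823) -> (-100.752,-117.894) [heading=315, draw]
FD 10: (-100.752,-117.894) -> (-93.681,-124.966) [heading=315, draw]
FD 12: (-93.681,-124.966) -> (-85.196,-133.451) [heading=315, draw]
PU: pen up
Final: pos=(-85.196,-133.451), heading=315, 18 segment(s) drawn
Segments drawn: 18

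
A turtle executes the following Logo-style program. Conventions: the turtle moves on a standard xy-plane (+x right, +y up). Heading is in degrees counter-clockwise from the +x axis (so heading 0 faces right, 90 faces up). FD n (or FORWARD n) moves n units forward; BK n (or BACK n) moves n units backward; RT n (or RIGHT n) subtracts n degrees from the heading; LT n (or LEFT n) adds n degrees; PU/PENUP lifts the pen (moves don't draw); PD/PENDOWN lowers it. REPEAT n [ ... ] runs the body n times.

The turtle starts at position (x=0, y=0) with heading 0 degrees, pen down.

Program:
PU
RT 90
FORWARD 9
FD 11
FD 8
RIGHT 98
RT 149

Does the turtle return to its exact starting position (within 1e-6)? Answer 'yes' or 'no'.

Answer: no

Derivation:
Executing turtle program step by step:
Start: pos=(0,0), heading=0, pen down
PU: pen up
RT 90: heading 0 -> 270
FD 9: (0,0) -> (0,-9) [heading=270, move]
FD 11: (0,-9) -> (0,-20) [heading=270, move]
FD 8: (0,-20) -> (0,-28) [heading=270, move]
RT 98: heading 270 -> 172
RT 149: heading 172 -> 23
Final: pos=(0,-28), heading=23, 0 segment(s) drawn

Start position: (0, 0)
Final position: (0, -28)
Distance = 28; >= 1e-6 -> NOT closed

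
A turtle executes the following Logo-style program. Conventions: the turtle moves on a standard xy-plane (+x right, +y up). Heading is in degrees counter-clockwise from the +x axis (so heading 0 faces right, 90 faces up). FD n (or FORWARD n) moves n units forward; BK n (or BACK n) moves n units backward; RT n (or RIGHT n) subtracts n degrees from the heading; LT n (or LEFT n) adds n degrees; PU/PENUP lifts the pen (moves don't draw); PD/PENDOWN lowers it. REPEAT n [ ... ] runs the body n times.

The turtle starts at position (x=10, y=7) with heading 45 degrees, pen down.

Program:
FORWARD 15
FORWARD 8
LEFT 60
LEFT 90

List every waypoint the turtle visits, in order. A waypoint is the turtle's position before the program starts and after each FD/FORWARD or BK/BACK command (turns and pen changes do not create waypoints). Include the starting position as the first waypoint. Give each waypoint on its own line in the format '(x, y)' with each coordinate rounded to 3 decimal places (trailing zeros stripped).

Answer: (10, 7)
(20.607, 17.607)
(26.263, 23.263)

Derivation:
Executing turtle program step by step:
Start: pos=(10,7), heading=45, pen down
FD 15: (10,7) -> (20.607,17.607) [heading=45, draw]
FD 8: (20.607,17.607) -> (26.263,23.263) [heading=45, draw]
LT 60: heading 45 -> 105
LT 90: heading 105 -> 195
Final: pos=(26.263,23.263), heading=195, 2 segment(s) drawn
Waypoints (3 total):
(10, 7)
(20.607, 17.607)
(26.263, 23.263)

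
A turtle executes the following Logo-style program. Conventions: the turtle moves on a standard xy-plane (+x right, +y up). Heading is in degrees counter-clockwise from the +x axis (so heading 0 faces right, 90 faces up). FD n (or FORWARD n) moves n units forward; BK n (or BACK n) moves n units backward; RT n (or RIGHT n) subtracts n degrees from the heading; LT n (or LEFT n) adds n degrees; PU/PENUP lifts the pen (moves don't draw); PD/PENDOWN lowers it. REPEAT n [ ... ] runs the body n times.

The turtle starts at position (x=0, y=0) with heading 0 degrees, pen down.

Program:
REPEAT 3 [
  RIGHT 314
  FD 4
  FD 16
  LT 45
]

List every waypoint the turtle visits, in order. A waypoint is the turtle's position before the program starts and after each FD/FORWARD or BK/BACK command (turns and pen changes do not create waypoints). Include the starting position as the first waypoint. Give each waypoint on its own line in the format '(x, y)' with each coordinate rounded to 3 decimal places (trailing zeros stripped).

Answer: (0, 0)
(2.779, 2.877)
(13.893, 14.387)
(10.968, 17.115)
(-0.734, 28.027)
(-3.41, 25.054)
(-14.117, 13.164)

Derivation:
Executing turtle program step by step:
Start: pos=(0,0), heading=0, pen down
REPEAT 3 [
  -- iteration 1/3 --
  RT 314: heading 0 -> 46
  FD 4: (0,0) -> (2.779,2.877) [heading=46, draw]
  FD 16: (2.779,2.877) -> (13.893,14.387) [heading=46, draw]
  LT 45: heading 46 -> 91
  -- iteration 2/3 --
  RT 314: heading 91 -> 137
  FD 4: (13.893,14.387) -> (10.968,17.115) [heading=137, draw]
  FD 16: (10.968,17.115) -> (-0.734,28.027) [heading=137, draw]
  LT 45: heading 137 -> 182
  -- iteration 3/3 --
  RT 314: heading 182 -> 228
  FD 4: (-0.734,28.027) -> (-3.41,25.054) [heading=228, draw]
  FD 16: (-3.41,25.054) -> (-14.117,13.164) [heading=228, draw]
  LT 45: heading 228 -> 273
]
Final: pos=(-14.117,13.164), heading=273, 6 segment(s) drawn
Waypoints (7 total):
(0, 0)
(2.779, 2.877)
(13.893, 14.387)
(10.968, 17.115)
(-0.734, 28.027)
(-3.41, 25.054)
(-14.117, 13.164)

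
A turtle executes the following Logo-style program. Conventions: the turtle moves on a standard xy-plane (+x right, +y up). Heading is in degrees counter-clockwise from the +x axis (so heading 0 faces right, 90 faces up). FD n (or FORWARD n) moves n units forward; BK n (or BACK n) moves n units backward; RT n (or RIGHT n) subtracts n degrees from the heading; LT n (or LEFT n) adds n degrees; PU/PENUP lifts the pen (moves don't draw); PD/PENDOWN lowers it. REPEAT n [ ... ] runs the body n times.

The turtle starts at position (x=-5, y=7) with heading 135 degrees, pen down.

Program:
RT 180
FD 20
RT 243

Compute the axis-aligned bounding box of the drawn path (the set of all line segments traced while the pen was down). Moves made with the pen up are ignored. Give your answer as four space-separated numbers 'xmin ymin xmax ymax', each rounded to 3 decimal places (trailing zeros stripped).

Executing turtle program step by step:
Start: pos=(-5,7), heading=135, pen down
RT 180: heading 135 -> 315
FD 20: (-5,7) -> (9.142,-7.142) [heading=315, draw]
RT 243: heading 315 -> 72
Final: pos=(9.142,-7.142), heading=72, 1 segment(s) drawn

Segment endpoints: x in {-5, 9.142}, y in {-7.142, 7}
xmin=-5, ymin=-7.142, xmax=9.142, ymax=7

Answer: -5 -7.142 9.142 7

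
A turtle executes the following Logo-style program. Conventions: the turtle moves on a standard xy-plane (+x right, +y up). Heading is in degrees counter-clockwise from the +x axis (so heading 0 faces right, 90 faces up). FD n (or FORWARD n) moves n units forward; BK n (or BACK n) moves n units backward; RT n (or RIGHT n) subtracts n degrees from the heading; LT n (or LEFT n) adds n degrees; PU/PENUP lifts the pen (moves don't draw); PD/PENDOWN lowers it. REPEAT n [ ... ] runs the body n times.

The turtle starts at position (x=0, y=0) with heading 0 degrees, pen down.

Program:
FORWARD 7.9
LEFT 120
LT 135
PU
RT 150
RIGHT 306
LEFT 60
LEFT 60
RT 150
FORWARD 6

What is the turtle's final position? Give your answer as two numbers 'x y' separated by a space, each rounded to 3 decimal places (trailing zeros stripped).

Executing turtle program step by step:
Start: pos=(0,0), heading=0, pen down
FD 7.9: (0,0) -> (7.9,0) [heading=0, draw]
LT 120: heading 0 -> 120
LT 135: heading 120 -> 255
PU: pen up
RT 150: heading 255 -> 105
RT 306: heading 105 -> 159
LT 60: heading 159 -> 219
LT 60: heading 219 -> 279
RT 150: heading 279 -> 129
FD 6: (7.9,0) -> (4.124,4.663) [heading=129, move]
Final: pos=(4.124,4.663), heading=129, 1 segment(s) drawn

Answer: 4.124 4.663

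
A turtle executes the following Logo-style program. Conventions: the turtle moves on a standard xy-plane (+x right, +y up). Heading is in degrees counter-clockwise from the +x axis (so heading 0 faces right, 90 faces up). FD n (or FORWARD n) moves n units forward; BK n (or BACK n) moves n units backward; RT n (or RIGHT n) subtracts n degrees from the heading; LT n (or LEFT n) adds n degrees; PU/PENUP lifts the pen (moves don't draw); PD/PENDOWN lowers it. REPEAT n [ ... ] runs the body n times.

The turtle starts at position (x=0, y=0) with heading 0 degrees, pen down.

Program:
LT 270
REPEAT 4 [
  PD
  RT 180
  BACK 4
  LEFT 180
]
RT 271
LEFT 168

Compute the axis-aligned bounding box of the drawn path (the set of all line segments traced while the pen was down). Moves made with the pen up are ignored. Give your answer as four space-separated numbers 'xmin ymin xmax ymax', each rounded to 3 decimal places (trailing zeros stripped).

Answer: 0 -16 0 0

Derivation:
Executing turtle program step by step:
Start: pos=(0,0), heading=0, pen down
LT 270: heading 0 -> 270
REPEAT 4 [
  -- iteration 1/4 --
  PD: pen down
  RT 180: heading 270 -> 90
  BK 4: (0,0) -> (0,-4) [heading=90, draw]
  LT 180: heading 90 -> 270
  -- iteration 2/4 --
  PD: pen down
  RT 180: heading 270 -> 90
  BK 4: (0,-4) -> (0,-8) [heading=90, draw]
  LT 180: heading 90 -> 270
  -- iteration 3/4 --
  PD: pen down
  RT 180: heading 270 -> 90
  BK 4: (0,-8) -> (0,-12) [heading=90, draw]
  LT 180: heading 90 -> 270
  -- iteration 4/4 --
  PD: pen down
  RT 180: heading 270 -> 90
  BK 4: (0,-12) -> (0,-16) [heading=90, draw]
  LT 180: heading 90 -> 270
]
RT 271: heading 270 -> 359
LT 168: heading 359 -> 167
Final: pos=(0,-16), heading=167, 4 segment(s) drawn

Segment endpoints: x in {0, 0, 0, 0, 0}, y in {-16, -12, -8, -4, 0}
xmin=0, ymin=-16, xmax=0, ymax=0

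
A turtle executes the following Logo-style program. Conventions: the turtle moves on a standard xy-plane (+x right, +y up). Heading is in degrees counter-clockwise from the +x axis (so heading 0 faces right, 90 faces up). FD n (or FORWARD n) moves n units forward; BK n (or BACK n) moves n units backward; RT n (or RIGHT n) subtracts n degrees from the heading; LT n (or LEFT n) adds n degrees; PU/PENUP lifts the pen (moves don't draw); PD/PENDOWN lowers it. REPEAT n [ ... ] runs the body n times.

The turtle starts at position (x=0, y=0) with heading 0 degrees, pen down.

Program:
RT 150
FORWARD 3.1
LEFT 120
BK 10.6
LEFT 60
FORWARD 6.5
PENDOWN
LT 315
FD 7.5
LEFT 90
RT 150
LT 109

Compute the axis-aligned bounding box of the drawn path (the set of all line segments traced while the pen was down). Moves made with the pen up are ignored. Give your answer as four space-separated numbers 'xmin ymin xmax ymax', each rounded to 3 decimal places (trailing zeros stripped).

Executing turtle program step by step:
Start: pos=(0,0), heading=0, pen down
RT 150: heading 0 -> 210
FD 3.1: (0,0) -> (-2.685,-1.55) [heading=210, draw]
LT 120: heading 210 -> 330
BK 10.6: (-2.685,-1.55) -> (-11.865,3.75) [heading=330, draw]
LT 60: heading 330 -> 30
FD 6.5: (-11.865,3.75) -> (-6.235,7) [heading=30, draw]
PD: pen down
LT 315: heading 30 -> 345
FD 7.5: (-6.235,7) -> (1.009,5.059) [heading=345, draw]
LT 90: heading 345 -> 75
RT 150: heading 75 -> 285
LT 109: heading 285 -> 34
Final: pos=(1.009,5.059), heading=34, 4 segment(s) drawn

Segment endpoints: x in {-11.865, -6.235, -2.685, 0, 1.009}, y in {-1.55, 0, 3.75, 5.059, 7}
xmin=-11.865, ymin=-1.55, xmax=1.009, ymax=7

Answer: -11.865 -1.55 1.009 7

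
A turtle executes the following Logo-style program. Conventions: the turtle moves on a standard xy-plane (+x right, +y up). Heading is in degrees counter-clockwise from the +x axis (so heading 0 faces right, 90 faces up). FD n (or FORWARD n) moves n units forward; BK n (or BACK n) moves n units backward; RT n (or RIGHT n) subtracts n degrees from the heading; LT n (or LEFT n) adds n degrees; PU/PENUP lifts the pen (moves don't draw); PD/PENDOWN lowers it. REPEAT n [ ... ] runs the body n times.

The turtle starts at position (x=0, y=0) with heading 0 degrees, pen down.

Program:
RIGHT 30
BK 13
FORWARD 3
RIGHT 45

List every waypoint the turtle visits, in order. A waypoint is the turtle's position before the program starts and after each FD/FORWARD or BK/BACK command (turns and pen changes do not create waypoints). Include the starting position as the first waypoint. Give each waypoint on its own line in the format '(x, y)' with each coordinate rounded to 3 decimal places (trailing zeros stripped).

Answer: (0, 0)
(-11.258, 6.5)
(-8.66, 5)

Derivation:
Executing turtle program step by step:
Start: pos=(0,0), heading=0, pen down
RT 30: heading 0 -> 330
BK 13: (0,0) -> (-11.258,6.5) [heading=330, draw]
FD 3: (-11.258,6.5) -> (-8.66,5) [heading=330, draw]
RT 45: heading 330 -> 285
Final: pos=(-8.66,5), heading=285, 2 segment(s) drawn
Waypoints (3 total):
(0, 0)
(-11.258, 6.5)
(-8.66, 5)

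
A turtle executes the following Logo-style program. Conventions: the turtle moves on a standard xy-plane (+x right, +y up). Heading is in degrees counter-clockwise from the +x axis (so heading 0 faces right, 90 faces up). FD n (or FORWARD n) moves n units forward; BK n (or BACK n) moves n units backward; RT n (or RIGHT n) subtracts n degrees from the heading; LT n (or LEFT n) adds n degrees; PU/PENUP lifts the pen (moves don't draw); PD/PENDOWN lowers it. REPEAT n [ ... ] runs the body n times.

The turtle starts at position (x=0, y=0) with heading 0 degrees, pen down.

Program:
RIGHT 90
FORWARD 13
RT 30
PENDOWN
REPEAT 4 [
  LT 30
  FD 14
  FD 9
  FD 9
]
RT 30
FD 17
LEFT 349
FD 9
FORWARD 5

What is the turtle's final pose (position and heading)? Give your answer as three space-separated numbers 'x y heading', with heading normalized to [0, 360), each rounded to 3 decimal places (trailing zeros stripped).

Answer: 101.001 -106.398 319

Derivation:
Executing turtle program step by step:
Start: pos=(0,0), heading=0, pen down
RT 90: heading 0 -> 270
FD 13: (0,0) -> (0,-13) [heading=270, draw]
RT 30: heading 270 -> 240
PD: pen down
REPEAT 4 [
  -- iteration 1/4 --
  LT 30: heading 240 -> 270
  FD 14: (0,-13) -> (0,-27) [heading=270, draw]
  FD 9: (0,-27) -> (0,-36) [heading=270, draw]
  FD 9: (0,-36) -> (0,-45) [heading=270, draw]
  -- iteration 2/4 --
  LT 30: heading 270 -> 300
  FD 14: (0,-45) -> (7,-57.124) [heading=300, draw]
  FD 9: (7,-57.124) -> (11.5,-64.919) [heading=300, draw]
  FD 9: (11.5,-64.919) -> (16,-72.713) [heading=300, draw]
  -- iteration 3/4 --
  LT 30: heading 300 -> 330
  FD 14: (16,-72.713) -> (28.124,-79.713) [heading=330, draw]
  FD 9: (28.124,-79.713) -> (35.919,-84.213) [heading=330, draw]
  FD 9: (35.919,-84.213) -> (43.713,-88.713) [heading=330, draw]
  -- iteration 4/4 --
  LT 30: heading 330 -> 0
  FD 14: (43.713,-88.713) -> (57.713,-88.713) [heading=0, draw]
  FD 9: (57.713,-88.713) -> (66.713,-88.713) [heading=0, draw]
  FD 9: (66.713,-88.713) -> (75.713,-88.713) [heading=0, draw]
]
RT 30: heading 0 -> 330
FD 17: (75.713,-88.713) -> (90.435,-97.213) [heading=330, draw]
LT 349: heading 330 -> 319
FD 9: (90.435,-97.213) -> (97.228,-103.117) [heading=319, draw]
FD 5: (97.228,-103.117) -> (101.001,-106.398) [heading=319, draw]
Final: pos=(101.001,-106.398), heading=319, 16 segment(s) drawn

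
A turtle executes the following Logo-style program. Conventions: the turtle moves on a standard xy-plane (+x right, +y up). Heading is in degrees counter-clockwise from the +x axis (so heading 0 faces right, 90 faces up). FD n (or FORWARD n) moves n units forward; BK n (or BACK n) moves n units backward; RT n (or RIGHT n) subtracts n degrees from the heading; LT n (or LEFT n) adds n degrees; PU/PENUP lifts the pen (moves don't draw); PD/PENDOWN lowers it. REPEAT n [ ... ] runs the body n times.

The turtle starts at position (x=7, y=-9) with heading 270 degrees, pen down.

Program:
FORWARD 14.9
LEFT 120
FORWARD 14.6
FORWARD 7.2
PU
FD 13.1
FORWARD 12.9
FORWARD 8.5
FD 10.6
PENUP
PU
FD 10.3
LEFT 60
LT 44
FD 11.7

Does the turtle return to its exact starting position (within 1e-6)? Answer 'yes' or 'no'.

Executing turtle program step by step:
Start: pos=(7,-9), heading=270, pen down
FD 14.9: (7,-9) -> (7,-23.9) [heading=270, draw]
LT 120: heading 270 -> 30
FD 14.6: (7,-23.9) -> (19.644,-16.6) [heading=30, draw]
FD 7.2: (19.644,-16.6) -> (25.879,-13) [heading=30, draw]
PU: pen up
FD 13.1: (25.879,-13) -> (37.224,-6.45) [heading=30, move]
FD 12.9: (37.224,-6.45) -> (48.396,0) [heading=30, move]
FD 8.5: (48.396,0) -> (55.757,4.25) [heading=30, move]
FD 10.6: (55.757,4.25) -> (64.937,9.55) [heading=30, move]
PU: pen up
PU: pen up
FD 10.3: (64.937,9.55) -> (73.857,14.7) [heading=30, move]
LT 60: heading 30 -> 90
LT 44: heading 90 -> 134
FD 11.7: (73.857,14.7) -> (65.73,23.116) [heading=134, move]
Final: pos=(65.73,23.116), heading=134, 3 segment(s) drawn

Start position: (7, -9)
Final position: (65.73, 23.116)
Distance = 66.937; >= 1e-6 -> NOT closed

Answer: no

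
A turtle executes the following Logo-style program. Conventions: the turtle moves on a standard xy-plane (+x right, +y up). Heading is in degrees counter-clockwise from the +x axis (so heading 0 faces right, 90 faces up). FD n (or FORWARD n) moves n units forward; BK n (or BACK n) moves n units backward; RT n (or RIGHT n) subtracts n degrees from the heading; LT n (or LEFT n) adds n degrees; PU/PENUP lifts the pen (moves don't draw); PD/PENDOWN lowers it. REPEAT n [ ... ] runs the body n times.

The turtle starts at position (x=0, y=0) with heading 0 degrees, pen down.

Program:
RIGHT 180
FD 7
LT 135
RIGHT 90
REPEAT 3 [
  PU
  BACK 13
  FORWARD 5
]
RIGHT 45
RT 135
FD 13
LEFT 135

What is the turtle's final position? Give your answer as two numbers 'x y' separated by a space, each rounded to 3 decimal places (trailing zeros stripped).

Answer: 19.163 26.163

Derivation:
Executing turtle program step by step:
Start: pos=(0,0), heading=0, pen down
RT 180: heading 0 -> 180
FD 7: (0,0) -> (-7,0) [heading=180, draw]
LT 135: heading 180 -> 315
RT 90: heading 315 -> 225
REPEAT 3 [
  -- iteration 1/3 --
  PU: pen up
  BK 13: (-7,0) -> (2.192,9.192) [heading=225, move]
  FD 5: (2.192,9.192) -> (-1.343,5.657) [heading=225, move]
  -- iteration 2/3 --
  PU: pen up
  BK 13: (-1.343,5.657) -> (7.849,14.849) [heading=225, move]
  FD 5: (7.849,14.849) -> (4.314,11.314) [heading=225, move]
  -- iteration 3/3 --
  PU: pen up
  BK 13: (4.314,11.314) -> (13.506,20.506) [heading=225, move]
  FD 5: (13.506,20.506) -> (9.971,16.971) [heading=225, move]
]
RT 45: heading 225 -> 180
RT 135: heading 180 -> 45
FD 13: (9.971,16.971) -> (19.163,26.163) [heading=45, move]
LT 135: heading 45 -> 180
Final: pos=(19.163,26.163), heading=180, 1 segment(s) drawn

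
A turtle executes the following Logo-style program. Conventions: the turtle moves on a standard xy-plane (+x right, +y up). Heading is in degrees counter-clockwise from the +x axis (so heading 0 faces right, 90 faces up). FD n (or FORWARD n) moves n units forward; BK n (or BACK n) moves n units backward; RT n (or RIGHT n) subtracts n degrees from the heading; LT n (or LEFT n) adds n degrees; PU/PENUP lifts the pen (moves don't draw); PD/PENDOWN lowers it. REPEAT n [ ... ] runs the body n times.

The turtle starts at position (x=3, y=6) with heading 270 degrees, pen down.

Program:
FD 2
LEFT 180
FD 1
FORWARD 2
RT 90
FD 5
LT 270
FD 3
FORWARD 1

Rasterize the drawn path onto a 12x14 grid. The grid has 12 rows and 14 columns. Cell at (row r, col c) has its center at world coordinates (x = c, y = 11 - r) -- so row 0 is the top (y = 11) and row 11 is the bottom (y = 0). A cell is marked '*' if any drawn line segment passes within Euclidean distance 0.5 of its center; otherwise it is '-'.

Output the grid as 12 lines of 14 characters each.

Segment 0: (3,6) -> (3,4)
Segment 1: (3,4) -> (3,5)
Segment 2: (3,5) -> (3,7)
Segment 3: (3,7) -> (8,7)
Segment 4: (8,7) -> (8,4)
Segment 5: (8,4) -> (8,3)

Answer: --------------
--------------
--------------
--------------
---******-----
---*----*-----
---*----*-----
---*----*-----
--------*-----
--------------
--------------
--------------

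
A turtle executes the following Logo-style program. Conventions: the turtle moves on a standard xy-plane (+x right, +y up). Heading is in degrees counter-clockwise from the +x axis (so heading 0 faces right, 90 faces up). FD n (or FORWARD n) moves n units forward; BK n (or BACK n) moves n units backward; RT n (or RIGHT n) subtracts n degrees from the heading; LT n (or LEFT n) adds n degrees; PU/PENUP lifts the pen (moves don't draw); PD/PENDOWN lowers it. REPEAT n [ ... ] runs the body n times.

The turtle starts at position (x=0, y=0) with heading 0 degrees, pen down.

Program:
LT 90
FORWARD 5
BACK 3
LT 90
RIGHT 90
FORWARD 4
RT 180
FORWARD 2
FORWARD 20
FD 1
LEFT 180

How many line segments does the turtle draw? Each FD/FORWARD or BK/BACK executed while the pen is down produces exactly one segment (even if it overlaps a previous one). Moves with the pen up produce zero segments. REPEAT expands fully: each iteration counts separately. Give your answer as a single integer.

Executing turtle program step by step:
Start: pos=(0,0), heading=0, pen down
LT 90: heading 0 -> 90
FD 5: (0,0) -> (0,5) [heading=90, draw]
BK 3: (0,5) -> (0,2) [heading=90, draw]
LT 90: heading 90 -> 180
RT 90: heading 180 -> 90
FD 4: (0,2) -> (0,6) [heading=90, draw]
RT 180: heading 90 -> 270
FD 2: (0,6) -> (0,4) [heading=270, draw]
FD 20: (0,4) -> (0,-16) [heading=270, draw]
FD 1: (0,-16) -> (0,-17) [heading=270, draw]
LT 180: heading 270 -> 90
Final: pos=(0,-17), heading=90, 6 segment(s) drawn
Segments drawn: 6

Answer: 6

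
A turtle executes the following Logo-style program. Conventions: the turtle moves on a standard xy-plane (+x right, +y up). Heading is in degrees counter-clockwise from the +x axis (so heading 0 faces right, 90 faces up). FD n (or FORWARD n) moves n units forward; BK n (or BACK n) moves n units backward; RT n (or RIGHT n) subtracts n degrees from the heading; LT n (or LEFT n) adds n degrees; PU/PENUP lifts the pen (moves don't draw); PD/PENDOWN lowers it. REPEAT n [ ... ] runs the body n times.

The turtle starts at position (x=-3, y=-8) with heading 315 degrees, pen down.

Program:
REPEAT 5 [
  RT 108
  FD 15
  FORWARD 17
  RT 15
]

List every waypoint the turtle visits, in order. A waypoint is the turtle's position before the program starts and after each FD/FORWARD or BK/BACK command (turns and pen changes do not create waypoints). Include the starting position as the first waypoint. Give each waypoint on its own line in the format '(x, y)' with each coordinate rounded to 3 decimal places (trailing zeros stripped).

Executing turtle program step by step:
Start: pos=(-3,-8), heading=315, pen down
REPEAT 5 [
  -- iteration 1/5 --
  RT 108: heading 315 -> 207
  FD 15: (-3,-8) -> (-16.365,-14.81) [heading=207, draw]
  FD 17: (-16.365,-14.81) -> (-31.512,-22.528) [heading=207, draw]
  RT 15: heading 207 -> 192
  -- iteration 2/5 --
  RT 108: heading 192 -> 84
  FD 15: (-31.512,-22.528) -> (-29.944,-7.61) [heading=84, draw]
  FD 17: (-29.944,-7.61) -> (-28.167,9.297) [heading=84, draw]
  RT 15: heading 84 -> 69
  -- iteration 3/5 --
  RT 108: heading 69 -> 321
  FD 15: (-28.167,9.297) -> (-16.51,-0.143) [heading=321, draw]
  FD 17: (-16.51,-0.143) -> (-3.299,-10.841) [heading=321, draw]
  RT 15: heading 321 -> 306
  -- iteration 4/5 --
  RT 108: heading 306 -> 198
  FD 15: (-3.299,-10.841) -> (-17.564,-15.477) [heading=198, draw]
  FD 17: (-17.564,-15.477) -> (-33.732,-20.73) [heading=198, draw]
  RT 15: heading 198 -> 183
  -- iteration 5/5 --
  RT 108: heading 183 -> 75
  FD 15: (-33.732,-20.73) -> (-29.85,-6.241) [heading=75, draw]
  FD 17: (-29.85,-6.241) -> (-25.45,10.18) [heading=75, draw]
  RT 15: heading 75 -> 60
]
Final: pos=(-25.45,10.18), heading=60, 10 segment(s) drawn
Waypoints (11 total):
(-3, -8)
(-16.365, -14.81)
(-31.512, -22.528)
(-29.944, -7.61)
(-28.167, 9.297)
(-16.51, -0.143)
(-3.299, -10.841)
(-17.564, -15.477)
(-33.732, -20.73)
(-29.85, -6.241)
(-25.45, 10.18)

Answer: (-3, -8)
(-16.365, -14.81)
(-31.512, -22.528)
(-29.944, -7.61)
(-28.167, 9.297)
(-16.51, -0.143)
(-3.299, -10.841)
(-17.564, -15.477)
(-33.732, -20.73)
(-29.85, -6.241)
(-25.45, 10.18)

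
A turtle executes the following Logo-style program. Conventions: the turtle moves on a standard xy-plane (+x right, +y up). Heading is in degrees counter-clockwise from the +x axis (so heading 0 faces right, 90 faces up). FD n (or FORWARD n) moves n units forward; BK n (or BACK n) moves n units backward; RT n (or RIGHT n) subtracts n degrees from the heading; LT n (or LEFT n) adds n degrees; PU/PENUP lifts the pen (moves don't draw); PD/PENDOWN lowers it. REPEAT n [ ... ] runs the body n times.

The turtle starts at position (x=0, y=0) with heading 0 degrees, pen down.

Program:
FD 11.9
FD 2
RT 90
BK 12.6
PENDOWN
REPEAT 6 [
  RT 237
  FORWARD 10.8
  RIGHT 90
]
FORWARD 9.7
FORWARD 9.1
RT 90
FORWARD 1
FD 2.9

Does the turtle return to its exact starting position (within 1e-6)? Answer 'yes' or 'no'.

Executing turtle program step by step:
Start: pos=(0,0), heading=0, pen down
FD 11.9: (0,0) -> (11.9,0) [heading=0, draw]
FD 2: (11.9,0) -> (13.9,0) [heading=0, draw]
RT 90: heading 0 -> 270
BK 12.6: (13.9,0) -> (13.9,12.6) [heading=270, draw]
PD: pen down
REPEAT 6 [
  -- iteration 1/6 --
  RT 237: heading 270 -> 33
  FD 10.8: (13.9,12.6) -> (22.958,18.482) [heading=33, draw]
  RT 90: heading 33 -> 303
  -- iteration 2/6 --
  RT 237: heading 303 -> 66
  FD 10.8: (22.958,18.482) -> (27.35,28.348) [heading=66, draw]
  RT 90: heading 66 -> 336
  -- iteration 3/6 --
  RT 237: heading 336 -> 99
  FD 10.8: (27.35,28.348) -> (25.661,39.015) [heading=99, draw]
  RT 90: heading 99 -> 9
  -- iteration 4/6 --
  RT 237: heading 9 -> 132
  FD 10.8: (25.661,39.015) -> (18.434,47.041) [heading=132, draw]
  RT 90: heading 132 -> 42
  -- iteration 5/6 --
  RT 237: heading 42 -> 165
  FD 10.8: (18.434,47.041) -> (8.002,49.837) [heading=165, draw]
  RT 90: heading 165 -> 75
  -- iteration 6/6 --
  RT 237: heading 75 -> 198
  FD 10.8: (8.002,49.837) -> (-2.269,46.499) [heading=198, draw]
  RT 90: heading 198 -> 108
]
FD 9.7: (-2.269,46.499) -> (-5.267,55.725) [heading=108, draw]
FD 9.1: (-5.267,55.725) -> (-8.079,64.379) [heading=108, draw]
RT 90: heading 108 -> 18
FD 1: (-8.079,64.379) -> (-7.128,64.688) [heading=18, draw]
FD 2.9: (-7.128,64.688) -> (-4.37,65.584) [heading=18, draw]
Final: pos=(-4.37,65.584), heading=18, 13 segment(s) drawn

Start position: (0, 0)
Final position: (-4.37, 65.584)
Distance = 65.73; >= 1e-6 -> NOT closed

Answer: no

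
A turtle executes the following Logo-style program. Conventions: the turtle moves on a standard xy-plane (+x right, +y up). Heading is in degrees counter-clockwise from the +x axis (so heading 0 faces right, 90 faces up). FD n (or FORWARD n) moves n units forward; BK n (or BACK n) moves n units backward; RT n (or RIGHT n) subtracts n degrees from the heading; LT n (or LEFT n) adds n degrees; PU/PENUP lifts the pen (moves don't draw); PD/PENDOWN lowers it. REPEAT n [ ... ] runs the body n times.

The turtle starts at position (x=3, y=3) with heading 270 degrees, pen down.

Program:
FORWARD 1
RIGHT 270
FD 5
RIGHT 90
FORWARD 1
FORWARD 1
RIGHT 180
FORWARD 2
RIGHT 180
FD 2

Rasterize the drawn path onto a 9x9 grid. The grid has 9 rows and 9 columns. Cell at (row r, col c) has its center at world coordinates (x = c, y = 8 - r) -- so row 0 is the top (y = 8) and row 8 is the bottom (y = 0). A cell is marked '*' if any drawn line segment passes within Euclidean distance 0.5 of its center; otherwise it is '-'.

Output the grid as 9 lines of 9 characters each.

Segment 0: (3,3) -> (3,2)
Segment 1: (3,2) -> (8,2)
Segment 2: (8,2) -> (8,1)
Segment 3: (8,1) -> (8,0)
Segment 4: (8,0) -> (8,2)
Segment 5: (8,2) -> (8,0)

Answer: ---------
---------
---------
---------
---------
---*-----
---******
--------*
--------*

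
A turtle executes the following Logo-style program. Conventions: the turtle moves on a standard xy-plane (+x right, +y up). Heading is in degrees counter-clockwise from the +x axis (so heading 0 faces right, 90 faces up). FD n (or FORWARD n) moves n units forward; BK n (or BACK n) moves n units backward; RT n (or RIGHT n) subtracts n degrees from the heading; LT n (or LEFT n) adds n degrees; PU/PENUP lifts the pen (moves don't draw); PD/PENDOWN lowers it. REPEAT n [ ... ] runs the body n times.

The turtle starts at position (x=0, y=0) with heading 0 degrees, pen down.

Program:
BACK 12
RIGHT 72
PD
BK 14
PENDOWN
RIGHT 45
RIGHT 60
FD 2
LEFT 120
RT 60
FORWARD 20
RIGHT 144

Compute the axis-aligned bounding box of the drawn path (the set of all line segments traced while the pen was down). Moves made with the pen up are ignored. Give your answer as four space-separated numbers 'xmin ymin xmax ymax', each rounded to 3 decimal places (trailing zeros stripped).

Executing turtle program step by step:
Start: pos=(0,0), heading=0, pen down
BK 12: (0,0) -> (-12,0) [heading=0, draw]
RT 72: heading 0 -> 288
PD: pen down
BK 14: (-12,0) -> (-16.326,13.315) [heading=288, draw]
PD: pen down
RT 45: heading 288 -> 243
RT 60: heading 243 -> 183
FD 2: (-16.326,13.315) -> (-18.323,13.21) [heading=183, draw]
LT 120: heading 183 -> 303
RT 60: heading 303 -> 243
FD 20: (-18.323,13.21) -> (-27.403,-4.61) [heading=243, draw]
RT 144: heading 243 -> 99
Final: pos=(-27.403,-4.61), heading=99, 4 segment(s) drawn

Segment endpoints: x in {-27.403, -18.323, -16.326, -12, 0}, y in {-4.61, 0, 13.21, 13.315}
xmin=-27.403, ymin=-4.61, xmax=0, ymax=13.315

Answer: -27.403 -4.61 0 13.315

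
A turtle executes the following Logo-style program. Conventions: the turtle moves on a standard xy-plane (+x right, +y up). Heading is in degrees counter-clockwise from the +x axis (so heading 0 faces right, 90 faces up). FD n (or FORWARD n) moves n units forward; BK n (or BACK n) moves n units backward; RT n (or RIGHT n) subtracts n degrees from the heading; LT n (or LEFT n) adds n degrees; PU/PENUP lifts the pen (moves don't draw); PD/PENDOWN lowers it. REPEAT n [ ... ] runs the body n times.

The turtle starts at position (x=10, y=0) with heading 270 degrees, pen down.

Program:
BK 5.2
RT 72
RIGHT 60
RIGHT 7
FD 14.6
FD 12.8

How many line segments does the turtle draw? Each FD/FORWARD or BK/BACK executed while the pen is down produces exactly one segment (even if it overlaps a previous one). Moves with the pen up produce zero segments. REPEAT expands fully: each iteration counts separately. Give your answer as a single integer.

Answer: 3

Derivation:
Executing turtle program step by step:
Start: pos=(10,0), heading=270, pen down
BK 5.2: (10,0) -> (10,5.2) [heading=270, draw]
RT 72: heading 270 -> 198
RT 60: heading 198 -> 138
RT 7: heading 138 -> 131
FD 14.6: (10,5.2) -> (0.422,16.219) [heading=131, draw]
FD 12.8: (0.422,16.219) -> (-7.976,25.879) [heading=131, draw]
Final: pos=(-7.976,25.879), heading=131, 3 segment(s) drawn
Segments drawn: 3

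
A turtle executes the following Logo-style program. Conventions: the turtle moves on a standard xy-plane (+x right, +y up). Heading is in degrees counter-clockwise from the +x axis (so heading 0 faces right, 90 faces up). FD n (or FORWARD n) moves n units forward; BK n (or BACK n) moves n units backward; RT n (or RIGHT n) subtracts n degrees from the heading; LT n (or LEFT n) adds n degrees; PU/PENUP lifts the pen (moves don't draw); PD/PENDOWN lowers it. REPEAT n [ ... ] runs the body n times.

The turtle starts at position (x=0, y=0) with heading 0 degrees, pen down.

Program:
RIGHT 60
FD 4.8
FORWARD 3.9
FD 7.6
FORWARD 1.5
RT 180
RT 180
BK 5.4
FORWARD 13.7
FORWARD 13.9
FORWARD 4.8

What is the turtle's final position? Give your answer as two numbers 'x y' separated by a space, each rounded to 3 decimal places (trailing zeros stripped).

Executing turtle program step by step:
Start: pos=(0,0), heading=0, pen down
RT 60: heading 0 -> 300
FD 4.8: (0,0) -> (2.4,-4.157) [heading=300, draw]
FD 3.9: (2.4,-4.157) -> (4.35,-7.534) [heading=300, draw]
FD 7.6: (4.35,-7.534) -> (8.15,-14.116) [heading=300, draw]
FD 1.5: (8.15,-14.116) -> (8.9,-15.415) [heading=300, draw]
RT 180: heading 300 -> 120
RT 180: heading 120 -> 300
BK 5.4: (8.9,-15.415) -> (6.2,-10.739) [heading=300, draw]
FD 13.7: (6.2,-10.739) -> (13.05,-22.603) [heading=300, draw]
FD 13.9: (13.05,-22.603) -> (20,-34.641) [heading=300, draw]
FD 4.8: (20,-34.641) -> (22.4,-38.798) [heading=300, draw]
Final: pos=(22.4,-38.798), heading=300, 8 segment(s) drawn

Answer: 22.4 -38.798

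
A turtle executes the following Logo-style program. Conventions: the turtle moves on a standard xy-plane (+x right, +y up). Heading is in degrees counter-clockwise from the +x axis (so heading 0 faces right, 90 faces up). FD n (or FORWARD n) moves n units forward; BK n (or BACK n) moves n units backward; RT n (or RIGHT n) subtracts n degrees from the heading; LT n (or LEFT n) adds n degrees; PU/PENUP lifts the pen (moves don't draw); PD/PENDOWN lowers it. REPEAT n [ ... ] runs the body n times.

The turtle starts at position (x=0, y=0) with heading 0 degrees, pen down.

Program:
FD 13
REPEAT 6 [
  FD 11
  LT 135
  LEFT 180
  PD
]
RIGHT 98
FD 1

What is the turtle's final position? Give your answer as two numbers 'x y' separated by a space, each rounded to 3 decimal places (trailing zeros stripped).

Answer: 6.212 -18.917

Derivation:
Executing turtle program step by step:
Start: pos=(0,0), heading=0, pen down
FD 13: (0,0) -> (13,0) [heading=0, draw]
REPEAT 6 [
  -- iteration 1/6 --
  FD 11: (13,0) -> (24,0) [heading=0, draw]
  LT 135: heading 0 -> 135
  LT 180: heading 135 -> 315
  PD: pen down
  -- iteration 2/6 --
  FD 11: (24,0) -> (31.778,-7.778) [heading=315, draw]
  LT 135: heading 315 -> 90
  LT 180: heading 90 -> 270
  PD: pen down
  -- iteration 3/6 --
  FD 11: (31.778,-7.778) -> (31.778,-18.778) [heading=270, draw]
  LT 135: heading 270 -> 45
  LT 180: heading 45 -> 225
  PD: pen down
  -- iteration 4/6 --
  FD 11: (31.778,-18.778) -> (24,-26.556) [heading=225, draw]
  LT 135: heading 225 -> 0
  LT 180: heading 0 -> 180
  PD: pen down
  -- iteration 5/6 --
  FD 11: (24,-26.556) -> (13,-26.556) [heading=180, draw]
  LT 135: heading 180 -> 315
  LT 180: heading 315 -> 135
  PD: pen down
  -- iteration 6/6 --
  FD 11: (13,-26.556) -> (5.222,-18.778) [heading=135, draw]
  LT 135: heading 135 -> 270
  LT 180: heading 270 -> 90
  PD: pen down
]
RT 98: heading 90 -> 352
FD 1: (5.222,-18.778) -> (6.212,-18.917) [heading=352, draw]
Final: pos=(6.212,-18.917), heading=352, 8 segment(s) drawn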